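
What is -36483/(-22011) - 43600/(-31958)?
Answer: 12216111/4042687 ≈ 3.0218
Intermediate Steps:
-36483/(-22011) - 43600/(-31958) = -36483*(-1/22011) - 43600*(-1/31958) = 12161/7337 + 21800/15979 = 12216111/4042687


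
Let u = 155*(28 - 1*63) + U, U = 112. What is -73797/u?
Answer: 24599/1771 ≈ 13.890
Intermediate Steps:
u = -5313 (u = 155*(28 - 1*63) + 112 = 155*(28 - 63) + 112 = 155*(-35) + 112 = -5425 + 112 = -5313)
-73797/u = -73797/(-5313) = -73797*(-1/5313) = 24599/1771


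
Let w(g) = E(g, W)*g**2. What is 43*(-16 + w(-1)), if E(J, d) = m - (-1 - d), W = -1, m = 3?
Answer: -559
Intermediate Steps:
E(J, d) = 4 + d (E(J, d) = 3 - (-1 - d) = 3 + (1 + d) = 4 + d)
w(g) = 3*g**2 (w(g) = (4 - 1)*g**2 = 3*g**2)
43*(-16 + w(-1)) = 43*(-16 + 3*(-1)**2) = 43*(-16 + 3*1) = 43*(-16 + 3) = 43*(-13) = -559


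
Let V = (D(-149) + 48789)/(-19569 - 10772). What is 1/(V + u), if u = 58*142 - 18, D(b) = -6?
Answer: 30341/249293555 ≈ 0.00012171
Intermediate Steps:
u = 8218 (u = 8236 - 18 = 8218)
V = -48783/30341 (V = (-6 + 48789)/(-19569 - 10772) = 48783/(-30341) = 48783*(-1/30341) = -48783/30341 ≈ -1.6078)
1/(V + u) = 1/(-48783/30341 + 8218) = 1/(249293555/30341) = 30341/249293555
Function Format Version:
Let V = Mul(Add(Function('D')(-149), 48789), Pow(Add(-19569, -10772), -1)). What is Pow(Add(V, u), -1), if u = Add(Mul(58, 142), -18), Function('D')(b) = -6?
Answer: Rational(30341, 249293555) ≈ 0.00012171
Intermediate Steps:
u = 8218 (u = Add(8236, -18) = 8218)
V = Rational(-48783, 30341) (V = Mul(Add(-6, 48789), Pow(Add(-19569, -10772), -1)) = Mul(48783, Pow(-30341, -1)) = Mul(48783, Rational(-1, 30341)) = Rational(-48783, 30341) ≈ -1.6078)
Pow(Add(V, u), -1) = Pow(Add(Rational(-48783, 30341), 8218), -1) = Pow(Rational(249293555, 30341), -1) = Rational(30341, 249293555)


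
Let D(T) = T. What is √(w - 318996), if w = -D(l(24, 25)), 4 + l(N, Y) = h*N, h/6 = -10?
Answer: 4*I*√19847 ≈ 563.52*I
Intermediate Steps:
h = -60 (h = 6*(-10) = -60)
l(N, Y) = -4 - 60*N
w = 1444 (w = -(-4 - 60*24) = -(-4 - 1440) = -1*(-1444) = 1444)
√(w - 318996) = √(1444 - 318996) = √(-317552) = 4*I*√19847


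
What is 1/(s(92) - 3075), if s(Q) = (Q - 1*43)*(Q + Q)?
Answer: 1/5941 ≈ 0.00016832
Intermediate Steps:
s(Q) = 2*Q*(-43 + Q) (s(Q) = (Q - 43)*(2*Q) = (-43 + Q)*(2*Q) = 2*Q*(-43 + Q))
1/(s(92) - 3075) = 1/(2*92*(-43 + 92) - 3075) = 1/(2*92*49 - 3075) = 1/(9016 - 3075) = 1/5941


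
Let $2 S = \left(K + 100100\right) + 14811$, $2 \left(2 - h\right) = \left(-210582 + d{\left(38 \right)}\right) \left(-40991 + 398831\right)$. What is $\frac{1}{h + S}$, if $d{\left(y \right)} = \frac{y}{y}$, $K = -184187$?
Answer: $\frac{1}{37677117884} \approx 2.6541 \cdot 10^{-11}$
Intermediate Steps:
$d{\left(y \right)} = 1$
$h = 37677152522$ ($h = 2 - \frac{\left(-210582 + 1\right) \left(-40991 + 398831\right)}{2} = 2 - \frac{\left(-210581\right) 357840}{2} = 2 - -37677152520 = 2 + 37677152520 = 37677152522$)
$S = -34638$ ($S = \frac{\left(-184187 + 100100\right) + 14811}{2} = \frac{-84087 + 14811}{2} = \frac{1}{2} \left(-69276\right) = -34638$)
$\frac{1}{h + S} = \frac{1}{37677152522 - 34638} = \frac{1}{37677117884}$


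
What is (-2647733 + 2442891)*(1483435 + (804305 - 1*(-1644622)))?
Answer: -805512896804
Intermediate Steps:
(-2647733 + 2442891)*(1483435 + (804305 - 1*(-1644622))) = -204842*(1483435 + (804305 + 1644622)) = -204842*(1483435 + 2448927) = -204842*3932362 = -805512896804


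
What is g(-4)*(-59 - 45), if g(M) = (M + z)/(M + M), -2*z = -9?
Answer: 13/2 ≈ 6.5000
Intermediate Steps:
z = 9/2 (z = -½*(-9) = 9/2 ≈ 4.5000)
g(M) = (9/2 + M)/(2*M) (g(M) = (M + 9/2)/(M + M) = (9/2 + M)/((2*M)) = (9/2 + M)*(1/(2*M)) = (9/2 + M)/(2*M))
g(-4)*(-59 - 45) = ((¼)*(9 + 2*(-4))/(-4))*(-59 - 45) = ((¼)*(-¼)*(9 - 8))*(-104) = ((¼)*(-¼)*1)*(-104) = -1/16*(-104) = 13/2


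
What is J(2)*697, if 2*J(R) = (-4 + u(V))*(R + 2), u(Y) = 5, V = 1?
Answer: 1394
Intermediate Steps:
J(R) = 1 + R/2 (J(R) = ((-4 + 5)*(R + 2))/2 = (1*(2 + R))/2 = (2 + R)/2 = 1 + R/2)
J(2)*697 = (1 + (½)*2)*697 = (1 + 1)*697 = 2*697 = 1394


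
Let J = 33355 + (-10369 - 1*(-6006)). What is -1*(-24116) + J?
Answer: 53108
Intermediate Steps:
J = 28992 (J = 33355 + (-10369 + 6006) = 33355 - 4363 = 28992)
-1*(-24116) + J = -1*(-24116) + 28992 = 24116 + 28992 = 53108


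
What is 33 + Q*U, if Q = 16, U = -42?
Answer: -639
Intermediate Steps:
33 + Q*U = 33 + 16*(-42) = 33 - 672 = -639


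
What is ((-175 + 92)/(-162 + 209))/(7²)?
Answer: -83/2303 ≈ -0.036040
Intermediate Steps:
((-175 + 92)/(-162 + 209))/(7²) = -83/47/49 = -83*1/47*(1/49) = -83/47*1/49 = -83/2303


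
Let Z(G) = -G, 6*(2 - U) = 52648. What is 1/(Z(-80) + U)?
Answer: -3/26078 ≈ -0.00011504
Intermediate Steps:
U = -26318/3 (U = 2 - 1/6*52648 = 2 - 26324/3 = -26318/3 ≈ -8772.7)
1/(Z(-80) + U) = 1/(-1*(-80) - 26318/3) = 1/(80 - 26318/3) = 1/(-26078/3) = -3/26078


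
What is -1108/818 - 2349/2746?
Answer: -2482025/1123114 ≈ -2.2099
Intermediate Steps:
-1108/818 - 2349/2746 = -1108*1/818 - 2349*1/2746 = -554/409 - 2349/2746 = -2482025/1123114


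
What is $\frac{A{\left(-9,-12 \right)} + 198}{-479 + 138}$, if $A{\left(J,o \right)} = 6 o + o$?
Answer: $- \frac{114}{341} \approx -0.33431$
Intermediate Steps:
$A{\left(J,o \right)} = 7 o$
$\frac{A{\left(-9,-12 \right)} + 198}{-479 + 138} = \frac{7 \left(-12\right) + 198}{-479 + 138} = \frac{-84 + 198}{-341} = 114 \left(- \frac{1}{341}\right) = - \frac{114}{341}$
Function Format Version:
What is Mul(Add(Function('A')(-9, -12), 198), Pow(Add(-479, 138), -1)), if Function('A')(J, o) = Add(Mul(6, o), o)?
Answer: Rational(-114, 341) ≈ -0.33431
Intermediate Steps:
Function('A')(J, o) = Mul(7, o)
Mul(Add(Function('A')(-9, -12), 198), Pow(Add(-479, 138), -1)) = Mul(Add(Mul(7, -12), 198), Pow(Add(-479, 138), -1)) = Mul(Add(-84, 198), Pow(-341, -1)) = Mul(114, Rational(-1, 341)) = Rational(-114, 341)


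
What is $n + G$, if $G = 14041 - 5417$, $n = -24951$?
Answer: $-16327$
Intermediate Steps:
$G = 8624$
$n + G = -24951 + 8624 = -16327$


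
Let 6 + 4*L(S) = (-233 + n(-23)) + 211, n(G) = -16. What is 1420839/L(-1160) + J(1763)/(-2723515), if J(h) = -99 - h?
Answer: -3869676308603/29958665 ≈ -1.2917e+5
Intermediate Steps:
L(S) = -11 (L(S) = -3/2 + ((-233 - 16) + 211)/4 = -3/2 + (-249 + 211)/4 = -3/2 + (¼)*(-38) = -3/2 - 19/2 = -11)
1420839/L(-1160) + J(1763)/(-2723515) = 1420839/(-11) + (-99 - 1*1763)/(-2723515) = 1420839*(-1/11) + (-99 - 1763)*(-1/2723515) = -1420839/11 - 1862*(-1/2723515) = -1420839/11 + 1862/2723515 = -3869676308603/29958665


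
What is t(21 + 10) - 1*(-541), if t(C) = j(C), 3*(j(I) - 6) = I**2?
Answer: 2602/3 ≈ 867.33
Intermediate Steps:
j(I) = 6 + I**2/3
t(C) = 6 + C**2/3
t(21 + 10) - 1*(-541) = (6 + (21 + 10)**2/3) - 1*(-541) = (6 + (1/3)*31**2) + 541 = (6 + (1/3)*961) + 541 = (6 + 961/3) + 541 = 979/3 + 541 = 2602/3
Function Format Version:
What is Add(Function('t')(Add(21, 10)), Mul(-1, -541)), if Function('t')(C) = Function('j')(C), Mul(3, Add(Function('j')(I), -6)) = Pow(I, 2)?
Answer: Rational(2602, 3) ≈ 867.33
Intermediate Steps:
Function('j')(I) = Add(6, Mul(Rational(1, 3), Pow(I, 2)))
Function('t')(C) = Add(6, Mul(Rational(1, 3), Pow(C, 2)))
Add(Function('t')(Add(21, 10)), Mul(-1, -541)) = Add(Add(6, Mul(Rational(1, 3), Pow(Add(21, 10), 2))), Mul(-1, -541)) = Add(Add(6, Mul(Rational(1, 3), Pow(31, 2))), 541) = Add(Add(6, Mul(Rational(1, 3), 961)), 541) = Add(Add(6, Rational(961, 3)), 541) = Add(Rational(979, 3), 541) = Rational(2602, 3)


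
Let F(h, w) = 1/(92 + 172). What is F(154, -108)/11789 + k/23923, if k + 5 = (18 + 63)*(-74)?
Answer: -18670639781/74455457208 ≈ -0.25076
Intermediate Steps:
k = -5999 (k = -5 + (18 + 63)*(-74) = -5 + 81*(-74) = -5 - 5994 = -5999)
F(h, w) = 1/264
F(154, -108)/11789 + k/23923 = (1/264)/11789 - 5999/23923 = (1/264)*(1/11789) - 5999*1/23923 = 1/3112296 - 5999/23923 = -18670639781/74455457208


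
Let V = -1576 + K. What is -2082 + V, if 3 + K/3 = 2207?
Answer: 2954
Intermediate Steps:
K = 6612 (K = -9 + 3*2207 = -9 + 6621 = 6612)
V = 5036 (V = -1576 + 6612 = 5036)
-2082 + V = -2082 + 5036 = 2954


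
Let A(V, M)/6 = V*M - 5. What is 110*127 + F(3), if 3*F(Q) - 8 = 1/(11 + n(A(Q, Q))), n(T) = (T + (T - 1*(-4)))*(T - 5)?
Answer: 41876083/2997 ≈ 13973.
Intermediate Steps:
A(V, M) = -30 + 6*M*V (A(V, M) = 6*(V*M - 5) = 6*(M*V - 5) = 6*(-5 + M*V) = -30 + 6*M*V)
n(T) = (-5 + T)*(4 + 2*T) (n(T) = (T + (T + 4))*(-5 + T) = (T + (4 + T))*(-5 + T) = (4 + 2*T)*(-5 + T) = (-5 + T)*(4 + 2*T))
F(Q) = 8/3 + 1/(3*(171 - 36*Q² + 2*(-30 + 6*Q²)²)) (F(Q) = 8/3 + 1/(3*(11 + (-20 - 6*(-30 + 6*Q*Q) + 2*(-30 + 6*Q*Q)²))) = 8/3 + 1/(3*(11 + (-20 - 6*(-30 + 6*Q²) + 2*(-30 + 6*Q²)²))) = 8/3 + 1/(3*(11 + (-20 + (180 - 36*Q²) + 2*(-30 + 6*Q²)²))) = 8/3 + 1/(3*(11 + (160 - 36*Q² + 2*(-30 + 6*Q²)²))) = 8/3 + 1/(3*(171 - 36*Q² + 2*(-30 + 6*Q²)²)))
110*127 + F(3) = 110*127 + (15769 - 6048*3² + 576*3⁴)/(27*(219 - 84*3² + 8*3⁴)) = 13970 + (15769 - 6048*9 + 576*81)/(27*(219 - 84*9 + 8*81)) = 13970 + (15769 - 54432 + 46656)/(27*(219 - 756 + 648)) = 13970 + (1/27)*7993/111 = 13970 + (1/27)*(1/111)*7993 = 13970 + 7993/2997 = 41876083/2997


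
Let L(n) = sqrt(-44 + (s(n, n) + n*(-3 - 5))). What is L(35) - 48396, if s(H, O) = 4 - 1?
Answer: -48396 + I*sqrt(321) ≈ -48396.0 + 17.916*I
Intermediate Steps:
s(H, O) = 3
L(n) = sqrt(-41 - 8*n) (L(n) = sqrt(-44 + (3 + n*(-3 - 5))) = sqrt(-44 + (3 + n*(-8))) = sqrt(-44 + (3 - 8*n)) = sqrt(-41 - 8*n))
L(35) - 48396 = sqrt(-41 - 8*35) - 48396 = sqrt(-41 - 280) - 48396 = sqrt(-321) - 48396 = I*sqrt(321) - 48396 = -48396 + I*sqrt(321)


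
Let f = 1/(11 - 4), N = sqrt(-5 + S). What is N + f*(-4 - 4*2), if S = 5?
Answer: -12/7 ≈ -1.7143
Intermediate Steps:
N = 0 (N = sqrt(-5 + 5) = sqrt(0) = 0)
f = 1/7 ≈ 0.14286
N + f*(-4 - 4*2) = 0 + (-4 - 4*2)/7 = 0 + (-4 - 8)/7 = 0 + (1/7)*(-12) = 0 - 12/7 = -12/7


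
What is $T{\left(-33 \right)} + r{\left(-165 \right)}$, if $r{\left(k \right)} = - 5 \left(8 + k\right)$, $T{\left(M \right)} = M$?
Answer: $752$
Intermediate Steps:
$r{\left(k \right)} = -40 - 5 k$
$T{\left(-33 \right)} + r{\left(-165 \right)} = -33 - -785 = -33 + \left(-40 + 825\right) = -33 + 785 = 752$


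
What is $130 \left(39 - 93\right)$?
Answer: $-7020$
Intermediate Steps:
$130 \left(39 - 93\right) = 130 \left(-54\right) = -7020$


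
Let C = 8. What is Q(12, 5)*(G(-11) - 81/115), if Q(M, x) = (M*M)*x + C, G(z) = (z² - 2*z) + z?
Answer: 10992072/115 ≈ 95583.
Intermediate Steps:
G(z) = z² - z
Q(M, x) = 8 + x*M² (Q(M, x) = (M*M)*x + 8 = M²*x + 8 = x*M² + 8 = 8 + x*M²)
Q(12, 5)*(G(-11) - 81/115) = (8 + 5*12²)*(-11*(-1 - 11) - 81/115) = (8 + 5*144)*(-11*(-12) - 81*1/115) = (8 + 720)*(132 - 81/115) = 728*(15099/115) = 10992072/115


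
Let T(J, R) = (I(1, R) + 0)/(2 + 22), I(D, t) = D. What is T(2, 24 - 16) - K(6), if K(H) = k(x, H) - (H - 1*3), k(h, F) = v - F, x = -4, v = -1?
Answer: 241/24 ≈ 10.042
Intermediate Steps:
T(J, R) = 1/24 (T(J, R) = (1 + 0)/(2 + 22) = 1/24)
k(h, F) = -1 - F
K(H) = 2 - 2*H (K(H) = (-1 - H) - (H - 1*3) = (-1 - H) - (H - 3) = (-1 - H) - (-3 + H) = (-1 - H) + (3 - H) = 2 - 2*H)
T(2, 24 - 16) - K(6) = 1/24 - (2 - 2*6) = 1/24 - (2 - 12) = 1/24 - 1*(-10) = 1/24 + 10 = 241/24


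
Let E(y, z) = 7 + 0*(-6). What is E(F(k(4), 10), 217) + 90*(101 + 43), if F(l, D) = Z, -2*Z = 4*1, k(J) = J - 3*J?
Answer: 12967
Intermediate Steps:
k(J) = -2*J
Z = -2 ≈ -2.0000
F(l, D) = -2
E(y, z) = 7 (E(y, z) = 7 + 0 = 7)
E(F(k(4), 10), 217) + 90*(101 + 43) = 7 + 90*(101 + 43) = 7 + 90*144 = 7 + 12960 = 12967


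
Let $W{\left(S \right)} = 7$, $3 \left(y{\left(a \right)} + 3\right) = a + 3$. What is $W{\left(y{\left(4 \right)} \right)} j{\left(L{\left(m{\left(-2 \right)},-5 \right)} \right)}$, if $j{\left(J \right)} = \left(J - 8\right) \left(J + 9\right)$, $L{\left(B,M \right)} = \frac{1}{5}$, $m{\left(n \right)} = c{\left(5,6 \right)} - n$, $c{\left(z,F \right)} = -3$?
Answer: $- \frac{12558}{25} \approx -502.32$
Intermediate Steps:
$y{\left(a \right)} = -2 + \frac{a}{3}$ ($y{\left(a \right)} = -3 + \frac{a + 3}{3} = -3 + \frac{3 + a}{3} = -3 + \left(1 + \frac{a}{3}\right) = -2 + \frac{a}{3}$)
$m{\left(n \right)} = -3 - n$
$L{\left(B,M \right)} = \frac{1}{5}$
$j{\left(J \right)} = \left(-8 + J\right) \left(9 + J\right)$
$W{\left(y{\left(4 \right)} \right)} j{\left(L{\left(m{\left(-2 \right)},-5 \right)} \right)} = 7 \left(-72 + \frac{1}{5} + \left(\frac{1}{5}\right)^{2}\right) = 7 \left(-72 + \frac{1}{5} + \frac{1}{25}\right) = 7 \left(- \frac{1794}{25}\right) = - \frac{12558}{25}$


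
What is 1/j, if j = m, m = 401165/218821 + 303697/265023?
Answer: 57992597883/172773233032 ≈ 0.33566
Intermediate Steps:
m = 172773233032/57992597883 (m = 401165*(1/218821) + 303697*(1/265023) = 401165/218821 + 303697/265023 = 172773233032/57992597883 ≈ 2.9792)
j = 172773233032/57992597883 ≈ 2.9792
1/j = 1/(172773233032/57992597883) = 57992597883/172773233032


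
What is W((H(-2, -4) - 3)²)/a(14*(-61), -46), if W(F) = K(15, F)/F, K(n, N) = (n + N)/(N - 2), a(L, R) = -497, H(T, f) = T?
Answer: -8/57155 ≈ -0.00013997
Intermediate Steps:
K(n, N) = (N + n)/(-2 + N)
W(F) = (15 + F)/(F*(-2 + F)) (W(F) = ((F + 15)/(-2 + F))/F = ((15 + F)/(-2 + F))/F = (15 + F)/(F*(-2 + F)))
W((H(-2, -4) - 3)²)/a(14*(-61), -46) = ((15 + (-2 - 3)²)/(((-2 - 3)²)*(-2 + (-2 - 3)²)))/(-497) = ((15 + (-5)²)/(((-5)²)*(-2 + (-5)²)))*(-1/497) = ((15 + 25)/(25*(-2 + 25)))*(-1/497) = ((1/25)*40/23)*(-1/497) = ((1/25)*(1/23)*40)*(-1/497) = (8/115)*(-1/497) = -8/57155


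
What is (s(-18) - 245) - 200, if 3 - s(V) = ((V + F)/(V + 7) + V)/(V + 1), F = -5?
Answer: -82829/187 ≈ -442.94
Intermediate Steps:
s(V) = 3 - (V + (-5 + V)/(7 + V))/(1 + V) (s(V) = 3 - ((V - 5)/(V + 7) + V)/(V + 1) = 3 - ((-5 + V)/(7 + V) + V)/(1 + V) = 3 - (V + (-5 + V)/(7 + V))/(1 + V))
(s(-18) - 245) - 200 = (2*(13 + (-18)**2 + 8*(-18))/(7 + (-18)**2 + 8*(-18)) - 245) - 200 = (2*(13 + 324 - 144)/(7 + 324 - 144) - 245) - 200 = (2*193/187 - 245) - 200 = (2*(1/187)*193 - 245) - 200 = (386/187 - 245) - 200 = -45429/187 - 200 = -82829/187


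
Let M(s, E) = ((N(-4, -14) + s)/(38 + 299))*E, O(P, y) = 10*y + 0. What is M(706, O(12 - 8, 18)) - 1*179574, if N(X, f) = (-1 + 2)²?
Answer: -60389178/337 ≈ -1.7920e+5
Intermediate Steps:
N(X, f) = 1 (N(X, f) = 1² = 1)
O(P, y) = 10*y
M(s, E) = E*(1/337 + s/337) (M(s, E) = ((1 + s)/(38 + 299))*E = ((1 + s)/337)*E = ((1 + s)*(1/337))*E = (1/337 + s/337)*E = E*(1/337 + s/337))
M(706, O(12 - 8, 18)) - 1*179574 = (10*18)*(1 + 706)/337 - 1*179574 = (1/337)*180*707 - 179574 = 127260/337 - 179574 = -60389178/337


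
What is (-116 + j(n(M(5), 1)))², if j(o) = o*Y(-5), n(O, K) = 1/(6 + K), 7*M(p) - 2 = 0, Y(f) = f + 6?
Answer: 657721/49 ≈ 13423.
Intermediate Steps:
Y(f) = 6 + f
M(p) = 2/7 (M(p) = 2/7 + (⅐)*0 = 2/7 + 0 = 2/7)
j(o) = o (j(o) = o*(6 - 5) = o*1 = o)
(-116 + j(n(M(5), 1)))² = (-116 + 1/(6 + 1))² = (-116 + 1/7)² = (-116 + ⅐)² = (-811/7)² = 657721/49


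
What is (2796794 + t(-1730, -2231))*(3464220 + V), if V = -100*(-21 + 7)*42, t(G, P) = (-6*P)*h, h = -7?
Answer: 9523047177840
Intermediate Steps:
t(G, P) = 42*P (t(G, P) = -6*P*(-7) = 42*P)
V = 58800 (V = -100*(-14)*42 = 1400*42 = 58800)
(2796794 + t(-1730, -2231))*(3464220 + V) = (2796794 + 42*(-2231))*(3464220 + 58800) = (2796794 - 93702)*3523020 = 2703092*3523020 = 9523047177840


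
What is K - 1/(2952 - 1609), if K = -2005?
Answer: -2692716/1343 ≈ -2005.0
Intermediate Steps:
K - 1/(2952 - 1609) = -2005 - 1/(2952 - 1609) = -2005 - 1/1343 = -2692716/1343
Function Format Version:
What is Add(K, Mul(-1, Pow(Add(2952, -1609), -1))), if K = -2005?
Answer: Rational(-2692716, 1343) ≈ -2005.0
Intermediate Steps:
Add(K, Mul(-1, Pow(Add(2952, -1609), -1))) = Add(-2005, Mul(-1, Pow(Add(2952, -1609), -1))) = Add(-2005, Mul(-1, Pow(1343, -1))) = Add(-2005, Mul(-1, Rational(1, 1343))) = Add(-2005, Rational(-1, 1343)) = Rational(-2692716, 1343)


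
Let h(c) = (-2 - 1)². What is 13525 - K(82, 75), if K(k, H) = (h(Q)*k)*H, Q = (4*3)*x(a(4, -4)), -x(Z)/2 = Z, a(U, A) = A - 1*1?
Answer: -41825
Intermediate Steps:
a(U, A) = -1 + A (a(U, A) = A - 1 = -1 + A)
x(Z) = -2*Z
Q = 120 (Q = (4*3)*(-2*(-1 - 4)) = 12*(-2*(-5)) = 12*10 = 120)
h(c) = 9 (h(c) = (-3)² = 9)
K(k, H) = 9*H*k (K(k, H) = (9*k)*H = 9*H*k)
13525 - K(82, 75) = 13525 - 9*75*82 = 13525 - 1*55350 = 13525 - 55350 = -41825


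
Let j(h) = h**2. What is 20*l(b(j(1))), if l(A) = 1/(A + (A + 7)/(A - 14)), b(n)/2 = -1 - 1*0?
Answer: -320/37 ≈ -8.6487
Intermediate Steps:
b(n) = -2 (b(n) = 2*(-1 - 1*0) = 2*(-1 + 0) = 2*(-1) = -2)
l(A) = 1/(A + (7 + A)/(-14 + A))
20*l(b(j(1))) = 20*((-14 - 2)/(7 + (-2)**2 - 13*(-2))) = 20*(-16/(7 + 4 + 26)) = 20*(-16/37) = -320/37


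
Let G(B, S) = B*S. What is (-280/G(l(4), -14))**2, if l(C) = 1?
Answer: 400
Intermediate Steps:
(-280/G(l(4), -14))**2 = (-280/(1*(-14)))**2 = (-280/(-14))**2 = (-280*(-1/14))**2 = 20**2 = 400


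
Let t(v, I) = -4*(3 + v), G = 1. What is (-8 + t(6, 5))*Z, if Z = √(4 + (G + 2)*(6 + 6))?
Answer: -88*√10 ≈ -278.28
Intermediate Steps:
t(v, I) = -12 - 4*v
Z = 2*√10 (Z = √(4 + (1 + 2)*(6 + 6)) = √(4 + 3*12) = √(4 + 36) = √40 = 2*√10 ≈ 6.3246)
(-8 + t(6, 5))*Z = (-8 + (-12 - 4*6))*(2*√10) = (-8 + (-12 - 24))*(2*√10) = (-8 - 36)*(2*√10) = -88*√10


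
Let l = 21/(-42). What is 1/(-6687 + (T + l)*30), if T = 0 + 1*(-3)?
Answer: -1/6792 ≈ -0.00014723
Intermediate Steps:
l = -1/2 (l = 21*(-1/42) = -1/2 ≈ -0.50000)
T = -3 (T = 0 - 3 = -3)
1/(-6687 + (T + l)*30) = 1/(-6687 + (-3 - 1/2)*30) = 1/(-6687 - 7/2*30) = 1/(-6687 - 105) = 1/(-6792) = -1/6792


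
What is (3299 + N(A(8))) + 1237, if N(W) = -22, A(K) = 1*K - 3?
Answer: 4514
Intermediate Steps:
A(K) = -3 + K (A(K) = K - 3 = -3 + K)
(3299 + N(A(8))) + 1237 = (3299 - 22) + 1237 = 3277 + 1237 = 4514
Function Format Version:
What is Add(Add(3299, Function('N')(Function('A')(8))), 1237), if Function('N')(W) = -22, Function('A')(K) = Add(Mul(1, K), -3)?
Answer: 4514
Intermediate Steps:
Function('A')(K) = Add(-3, K) (Function('A')(K) = Add(K, -3) = Add(-3, K))
Add(Add(3299, Function('N')(Function('A')(8))), 1237) = Add(Add(3299, -22), 1237) = Add(3277, 1237) = 4514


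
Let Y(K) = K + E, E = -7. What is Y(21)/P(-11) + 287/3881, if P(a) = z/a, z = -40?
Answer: 304577/77620 ≈ 3.9240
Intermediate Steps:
Y(K) = -7 + K (Y(K) = K - 7 = -7 + K)
P(a) = -40/a
Y(21)/P(-11) + 287/3881 = (-7 + 21)/((-40/(-11))) + 287/3881 = 14/((-40*(-1/11))) + 287*(1/3881) = 14/(40/11) + 287/3881 = 14*(11/40) + 287/3881 = 77/20 + 287/3881 = 304577/77620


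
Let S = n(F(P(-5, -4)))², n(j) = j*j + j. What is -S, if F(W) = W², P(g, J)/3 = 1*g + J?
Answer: -283204908900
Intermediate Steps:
P(g, J) = 3*J + 3*g (P(g, J) = 3*(1*g + J) = 3*(g + J) = 3*(J + g) = 3*J + 3*g)
n(j) = j + j² (n(j) = j² + j = j + j²)
S = 283204908900 (S = ((3*(-4) + 3*(-5))²*(1 + (3*(-4) + 3*(-5))²))² = ((-12 - 15)²*(1 + (-12 - 15)²))² = ((-27)²*(1 + (-27)²))² = (729*(1 + 729))² = (729*730)² = 532170² = 283204908900)
-S = -1*283204908900 = -283204908900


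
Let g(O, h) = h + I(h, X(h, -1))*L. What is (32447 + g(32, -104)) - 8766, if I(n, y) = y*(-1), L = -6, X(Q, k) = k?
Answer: 23571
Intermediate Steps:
I(n, y) = -y
g(O, h) = -6 + h (g(O, h) = h - 1*(-1)*(-6) = h + 1*(-6) = h - 6 = -6 + h)
(32447 + g(32, -104)) - 8766 = (32447 + (-6 - 104)) - 8766 = (32447 - 110) - 8766 = 32337 - 8766 = 23571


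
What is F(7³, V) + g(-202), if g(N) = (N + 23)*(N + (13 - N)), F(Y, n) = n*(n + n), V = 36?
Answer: 265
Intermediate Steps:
F(Y, n) = 2*n² (F(Y, n) = n*(2*n) = 2*n²)
g(N) = 299 + 13*N (g(N) = (23 + N)*13 = 299 + 13*N)
F(7³, V) + g(-202) = 2*36² + (299 + 13*(-202)) = 2*1296 + (299 - 2626) = 2592 - 2327 = 265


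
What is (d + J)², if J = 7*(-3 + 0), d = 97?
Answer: 5776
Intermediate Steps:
J = -21 (J = 7*(-3) = -21)
(d + J)² = (97 - 21)² = 76² = 5776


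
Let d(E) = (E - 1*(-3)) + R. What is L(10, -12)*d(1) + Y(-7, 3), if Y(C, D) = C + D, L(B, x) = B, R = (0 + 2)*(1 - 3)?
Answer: -4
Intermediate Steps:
R = -4 (R = 2*(-2) = -4)
d(E) = -1 + E (d(E) = (E - 1*(-3)) - 4 = (E + 3) - 4 = (3 + E) - 4 = -1 + E)
L(10, -12)*d(1) + Y(-7, 3) = 10*(-1 + 1) + (-7 + 3) = 10*0 - 4 = 0 - 4 = -4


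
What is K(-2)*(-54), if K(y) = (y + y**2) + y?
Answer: 0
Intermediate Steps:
K(y) = y**2 + 2*y
K(-2)*(-54) = -2*(2 - 2)*(-54) = -2*0*(-54) = 0*(-54) = 0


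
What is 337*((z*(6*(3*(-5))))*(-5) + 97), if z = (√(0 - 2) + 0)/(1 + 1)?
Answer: 32689 + 75825*I*√2 ≈ 32689.0 + 1.0723e+5*I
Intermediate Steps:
z = I*√2/2 (z = (√(-2) + 0)/2 = (I*√2 + 0)*(½) = (I*√2)*(½) = I*√2/2 ≈ 0.70711*I)
337*((z*(6*(3*(-5))))*(-5) + 97) = 337*(((I*√2/2)*(6*(3*(-5))))*(-5) + 97) = 337*(((I*√2/2)*(6*(-15)))*(-5) + 97) = 337*(((I*√2/2)*(-90))*(-5) + 97) = 337*(-45*I*√2*(-5) + 97) = 337*(225*I*√2 + 97) = 337*(97 + 225*I*√2) = 32689 + 75825*I*√2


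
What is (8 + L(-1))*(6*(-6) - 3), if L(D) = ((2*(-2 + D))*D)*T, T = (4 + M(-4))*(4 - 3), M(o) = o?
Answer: -312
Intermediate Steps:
T = 0 (T = (4 - 4)*(4 - 3) = 0*1 = 0)
L(D) = 0 (L(D) = ((2*(-2 + D))*D)*0 = ((-4 + 2*D)*D)*0 = (D*(-4 + 2*D))*0 = 0)
(8 + L(-1))*(6*(-6) - 3) = (8 + 0)*(6*(-6) - 3) = 8*(-36 - 3) = 8*(-39) = -312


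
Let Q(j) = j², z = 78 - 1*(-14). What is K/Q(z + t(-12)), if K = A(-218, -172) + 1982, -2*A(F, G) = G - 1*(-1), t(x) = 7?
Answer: 4135/19602 ≈ 0.21095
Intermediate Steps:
z = 92 (z = 78 + 14 = 92)
A(F, G) = -½ - G/2 (A(F, G) = -(G - 1*(-1))/2 = -(G + 1)/2 = -(1 + G)/2 = -½ - G/2)
K = 4135/2 (K = (-½ - ½*(-172)) + 1982 = (-½ + 86) + 1982 = 171/2 + 1982 = 4135/2 ≈ 2067.5)
K/Q(z + t(-12)) = 4135/(2*((92 + 7)²)) = 4135/(2*(99²)) = (4135/2)/9801 = (4135/2)*(1/9801) = 4135/19602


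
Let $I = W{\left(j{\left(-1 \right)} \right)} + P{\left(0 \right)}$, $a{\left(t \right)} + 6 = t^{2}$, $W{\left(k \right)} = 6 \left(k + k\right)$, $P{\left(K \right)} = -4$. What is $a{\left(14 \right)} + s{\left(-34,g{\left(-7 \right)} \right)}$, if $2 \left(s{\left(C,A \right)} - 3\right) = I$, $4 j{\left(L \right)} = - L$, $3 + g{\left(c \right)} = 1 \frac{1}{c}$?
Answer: $\frac{385}{2} \approx 192.5$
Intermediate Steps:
$g{\left(c \right)} = -3 + \frac{1}{c}$ ($g{\left(c \right)} = -3 + 1 \frac{1}{c} = -3 + \frac{1}{c}$)
$j{\left(L \right)} = - \frac{L}{4}$ ($j{\left(L \right)} = \frac{\left(-1\right) L}{4} = - \frac{L}{4}$)
$W{\left(k \right)} = 12 k$ ($W{\left(k \right)} = 6 \cdot 2 k = 12 k$)
$a{\left(t \right)} = -6 + t^{2}$
$I = -1$ ($I = 12 \left(\left(- \frac{1}{4}\right) \left(-1\right)\right) - 4 = 12 \cdot \frac{1}{4} - 4 = 3 - 4 = -1$)
$s{\left(C,A \right)} = \frac{5}{2}$ ($s{\left(C,A \right)} = 3 + \frac{1}{2} \left(-1\right) = 3 - \frac{1}{2} = \frac{5}{2}$)
$a{\left(14 \right)} + s{\left(-34,g{\left(-7 \right)} \right)} = \left(-6 + 14^{2}\right) + \frac{5}{2} = \left(-6 + 196\right) + \frac{5}{2} = 190 + \frac{5}{2} = \frac{385}{2}$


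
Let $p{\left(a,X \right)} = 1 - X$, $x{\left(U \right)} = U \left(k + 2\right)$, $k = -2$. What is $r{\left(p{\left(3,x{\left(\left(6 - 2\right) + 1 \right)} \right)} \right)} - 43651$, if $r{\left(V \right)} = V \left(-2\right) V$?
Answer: $-43653$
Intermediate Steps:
$x{\left(U \right)} = 0$ ($x{\left(U \right)} = U \left(-2 + 2\right) = U 0 = 0$)
$r{\left(V \right)} = - 2 V^{2}$ ($r{\left(V \right)} = - 2 V V = - 2 V^{2}$)
$r{\left(p{\left(3,x{\left(\left(6 - 2\right) + 1 \right)} \right)} \right)} - 43651 = - 2 \left(1 - 0\right)^{2} - 43651 = - 2 \left(1 + 0\right)^{2} - 43651 = - 2 \cdot 1^{2} - 43651 = \left(-2\right) 1 - 43651 = -2 - 43651 = -43653$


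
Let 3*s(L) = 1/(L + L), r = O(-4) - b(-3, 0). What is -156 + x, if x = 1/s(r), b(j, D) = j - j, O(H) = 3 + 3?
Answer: -120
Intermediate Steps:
O(H) = 6
b(j, D) = 0
r = 6 (r = 6 - 1*0 = 6 + 0 = 6)
s(L) = 1/(6*L) (s(L) = 1/(3*(L + L)) = 1/(3*((2*L))) = (1/(2*L))/3 = 1/(6*L))
x = 36 (x = 1/((⅙)/6) = 1/((⅙)*(⅙)) = 1/(1/36) = 36)
-156 + x = -156 + 36 = -120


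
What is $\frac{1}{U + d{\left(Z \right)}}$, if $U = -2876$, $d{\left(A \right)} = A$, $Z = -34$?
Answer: $- \frac{1}{2910} \approx -0.00034364$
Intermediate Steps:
$\frac{1}{U + d{\left(Z \right)}} = \frac{1}{-2876 - 34} = \frac{1}{-2910} = - \frac{1}{2910}$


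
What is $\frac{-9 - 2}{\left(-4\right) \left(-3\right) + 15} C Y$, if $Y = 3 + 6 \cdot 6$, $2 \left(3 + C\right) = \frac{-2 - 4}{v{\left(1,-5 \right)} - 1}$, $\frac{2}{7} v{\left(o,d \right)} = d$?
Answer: $\frac{5005}{111} \approx 45.09$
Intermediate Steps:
$v{\left(o,d \right)} = \frac{7 d}{2}$
$C = - \frac{105}{37}$ ($C = -3 + \frac{\left(-2 - 4\right) \frac{1}{\frac{7}{2} \left(-5\right) - 1}}{2} = -3 + \frac{\left(-6\right) \frac{1}{- \frac{35}{2} - 1}}{2} = -3 + \frac{\left(-6\right) \frac{1}{- \frac{37}{2}}}{2} = -3 + \frac{\left(-6\right) \left(- \frac{2}{37}\right)}{2} = -3 + \frac{1}{2} \cdot \frac{12}{37} = -3 + \frac{6}{37} = - \frac{105}{37} \approx -2.8378$)
$Y = 39$ ($Y = 3 + 36 = 39$)
$\frac{-9 - 2}{\left(-4\right) \left(-3\right) + 15} C Y = \frac{-9 - 2}{\left(-4\right) \left(-3\right) + 15} \left(\left(- \frac{105}{37}\right) 39\right) = - \frac{11}{12 + 15} \left(- \frac{4095}{37}\right) = - \frac{11}{27} \left(- \frac{4095}{37}\right) = \left(-11\right) \frac{1}{27} \left(- \frac{4095}{37}\right) = \left(- \frac{11}{27}\right) \left(- \frac{4095}{37}\right) = \frac{5005}{111}$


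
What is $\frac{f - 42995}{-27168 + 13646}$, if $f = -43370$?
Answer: $\frac{86365}{13522} \approx 6.387$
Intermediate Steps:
$\frac{f - 42995}{-27168 + 13646} = \frac{-43370 - 42995}{-27168 + 13646} = - \frac{86365}{-13522} = \left(-86365\right) \left(- \frac{1}{13522}\right) = \frac{86365}{13522}$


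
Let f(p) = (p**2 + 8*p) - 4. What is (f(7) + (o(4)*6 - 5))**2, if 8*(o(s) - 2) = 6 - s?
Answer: 47961/4 ≈ 11990.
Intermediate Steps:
o(s) = 11/4 - s/8 (o(s) = 2 + (6 - s)/8 = 2 + (3/4 - s/8) = 11/4 - s/8)
f(p) = -4 + p**2 + 8*p
(f(7) + (o(4)*6 - 5))**2 = ((-4 + 7**2 + 8*7) + ((11/4 - 1/8*4)*6 - 5))**2 = ((-4 + 49 + 56) + ((11/4 - 1/2)*6 - 5))**2 = (101 + ((9/4)*6 - 5))**2 = (101 + (27/2 - 5))**2 = (101 + 17/2)**2 = (219/2)**2 = 47961/4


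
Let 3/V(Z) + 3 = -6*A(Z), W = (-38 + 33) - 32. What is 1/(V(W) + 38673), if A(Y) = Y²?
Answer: 2739/105925346 ≈ 2.5858e-5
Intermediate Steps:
W = -37 (W = -5 - 32 = -37)
V(Z) = 3/(-3 - 6*Z²)
1/(V(W) + 38673) = 1/(-1/(1 + 2*(-37)²) + 38673) = 1/(-1/(1 + 2*1369) + 38673) = 1/(-1/(1 + 2738) + 38673) = 1/(-1/2739 + 38673) = 1/(105925346/2739) = 2739/105925346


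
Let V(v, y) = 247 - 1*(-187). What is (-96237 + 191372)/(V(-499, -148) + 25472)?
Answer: 95135/25906 ≈ 3.6723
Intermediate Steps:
V(v, y) = 434 (V(v, y) = 247 + 187 = 434)
(-96237 + 191372)/(V(-499, -148) + 25472) = (-96237 + 191372)/(434 + 25472) = 95135/25906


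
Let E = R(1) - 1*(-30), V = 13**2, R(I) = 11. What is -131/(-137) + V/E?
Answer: 28524/5617 ≈ 5.0782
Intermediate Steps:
V = 169
E = 41 (E = 11 - 1*(-30) = 11 + 30 = 41)
-131/(-137) + V/E = -131/(-137) + 169/41 = -131*(-1/137) + 169*(1/41) = 131/137 + 169/41 = 28524/5617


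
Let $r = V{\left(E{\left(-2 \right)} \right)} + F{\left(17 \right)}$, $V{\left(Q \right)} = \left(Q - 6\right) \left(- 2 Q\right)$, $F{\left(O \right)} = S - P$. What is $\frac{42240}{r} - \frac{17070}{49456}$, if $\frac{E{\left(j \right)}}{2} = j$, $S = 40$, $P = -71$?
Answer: $\frac{1044246135}{766568} \approx 1362.2$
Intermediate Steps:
$F{\left(O \right)} = 111$ ($F{\left(O \right)} = 40 - -71 = 40 + 71 = 111$)
$E{\left(j \right)} = 2 j$
$V{\left(Q \right)} = - 2 Q \left(-6 + Q\right)$ ($V{\left(Q \right)} = \left(-6 + Q\right) \left(- 2 Q\right) = - 2 Q \left(-6 + Q\right)$)
$r = 31$ ($r = 2 \cdot 2 \left(-2\right) \left(6 - 2 \left(-2\right)\right) + 111 = 2 \left(-4\right) \left(6 - -4\right) + 111 = 2 \left(-4\right) \left(6 + 4\right) + 111 = 2 \left(-4\right) 10 + 111 = -80 + 111 = 31$)
$\frac{42240}{r} - \frac{17070}{49456} = \frac{42240}{31} - \frac{17070}{49456} = 42240 \cdot \frac{1}{31} - \frac{8535}{24728} = \frac{42240}{31} - \frac{8535}{24728} = \frac{1044246135}{766568}$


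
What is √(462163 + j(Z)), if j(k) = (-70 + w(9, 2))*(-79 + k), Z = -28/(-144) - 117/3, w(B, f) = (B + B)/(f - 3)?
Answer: √4252769/3 ≈ 687.41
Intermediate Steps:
w(B, f) = 2*B/(-3 + f) (w(B, f) = (2*B)/(-3 + f) = 2*B/(-3 + f))
Z = -1397/36 (Z = -28*(-1/144) - 117*⅓ = 7/36 - 39 = -1397/36 ≈ -38.806)
j(k) = 6952 - 88*k (j(k) = (-70 + 2*9/(-3 + 2))*(-79 + k) = (-70 + 2*9/(-1))*(-79 + k) = (-70 + 2*9*(-1))*(-79 + k) = (-70 - 18)*(-79 + k) = -88*(-79 + k) = 6952 - 88*k)
√(462163 + j(Z)) = √(462163 + (6952 - 88*(-1397/36))) = √(462163 + (6952 + 30734/9)) = √(462163 + 93302/9) = √(4252769/9) = √4252769/3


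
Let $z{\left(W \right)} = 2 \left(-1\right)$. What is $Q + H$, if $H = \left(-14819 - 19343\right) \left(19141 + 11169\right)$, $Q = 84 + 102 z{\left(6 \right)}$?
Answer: $-1035450340$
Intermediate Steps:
$z{\left(W \right)} = -2$
$Q = -120$ ($Q = 84 + 102 \left(-2\right) = 84 - 204 = -120$)
$H = -1035450220$ ($H = \left(-34162\right) 30310 = -1035450220$)
$Q + H = -120 - 1035450220 = -1035450340$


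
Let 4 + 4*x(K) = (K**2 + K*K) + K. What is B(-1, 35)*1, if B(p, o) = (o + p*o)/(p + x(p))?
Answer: 0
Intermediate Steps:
x(K) = -1 + K**2/2 + K/4 (x(K) = -1 + ((K**2 + K*K) + K)/4 = -1 + ((K**2 + K**2) + K)/4 = -1 + (2*K**2 + K)/4 = -1 + (K + 2*K**2)/4 = -1 + (K**2/2 + K/4) = -1 + K**2/2 + K/4)
B(p, o) = (o + o*p)/(-1 + p**2/2 + 5*p/4) (B(p, o) = (o + p*o)/(p + (-1 + p**2/2 + p/4)) = (o + o*p)/(-1 + p**2/2 + 5*p/4))
B(-1, 35)*1 = (4*35*(1 - 1)/(-4 + 2*(-1)**2 + 5*(-1)))*1 = (4*35*0/(-4 + 2*1 - 5))*1 = (4*35*0/(-4 + 2 - 5))*1 = (4*35*0/(-7))*1 = (4*35*(-1/7)*0)*1 = 0*1 = 0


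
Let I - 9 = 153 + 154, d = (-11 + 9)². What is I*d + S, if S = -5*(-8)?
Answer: 1304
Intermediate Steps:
S = 40
d = 4 (d = (-2)² = 4)
I = 316 (I = 9 + (153 + 154) = 9 + 307 = 316)
I*d + S = 316*4 + 40 = 1264 + 40 = 1304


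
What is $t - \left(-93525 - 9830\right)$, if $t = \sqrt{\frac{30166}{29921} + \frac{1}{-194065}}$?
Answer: $103355 + \frac{\sqrt{33992729968589703685}}{5806618865} \approx 1.0336 \cdot 10^{5}$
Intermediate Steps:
$t = \frac{\sqrt{33992729968589703685}}{5806618865}$ ($t = \sqrt{30166 \cdot \frac{1}{29921} - \frac{1}{194065}} = \sqrt{\frac{30166}{29921} - \frac{1}{194065}} = \sqrt{\frac{5854134869}{5806618865}} = \frac{\sqrt{33992729968589703685}}{5806618865} \approx 1.0041$)
$t - \left(-93525 - 9830\right) = \frac{\sqrt{33992729968589703685}}{5806618865} - \left(-93525 - 9830\right) = \frac{\sqrt{33992729968589703685}}{5806618865} - -103355 = \frac{\sqrt{33992729968589703685}}{5806618865} + 103355 = 103355 + \frac{\sqrt{33992729968589703685}}{5806618865}$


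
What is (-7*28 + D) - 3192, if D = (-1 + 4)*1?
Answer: -3385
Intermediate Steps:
D = 3 (D = 3*1 = 3)
(-7*28 + D) - 3192 = (-7*28 + 3) - 3192 = (-196 + 3) - 3192 = -193 - 3192 = -3385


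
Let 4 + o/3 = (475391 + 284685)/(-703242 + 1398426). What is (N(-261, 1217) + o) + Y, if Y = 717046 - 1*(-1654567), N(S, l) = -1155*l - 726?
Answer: 55918473699/57932 ≈ 9.6524e+5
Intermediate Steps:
N(S, l) = -726 - 1155*l
Y = 2371613 (Y = 717046 + 1654567 = 2371613)
o = -505165/57932 (o = -12 + 3*((475391 + 284685)/(-703242 + 1398426)) = -12 + 3*(760076/695184) = -12 + 3*(760076*(1/695184)) = -12 + 3*(190019/173796) = -12 + 190019/57932 = -505165/57932 ≈ -8.7200)
(N(-261, 1217) + o) + Y = ((-726 - 1155*1217) - 505165/57932) + 2371613 = ((-726 - 1405635) - 505165/57932) + 2371613 = (-1406361 - 505165/57932) + 2371613 = -81473810617/57932 + 2371613 = 55918473699/57932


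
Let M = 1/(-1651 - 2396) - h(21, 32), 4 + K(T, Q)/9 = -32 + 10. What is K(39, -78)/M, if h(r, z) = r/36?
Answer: 1262664/3149 ≈ 400.97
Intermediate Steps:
K(T, Q) = -234 (K(T, Q) = -36 + 9*(-32 + 10) = -36 + 9*(-22) = -36 - 198 = -234)
h(r, z) = r/36 (h(r, z) = r*(1/36) = r/36)
M = -3149/5396 (M = 1/(-1651 - 2396) - 21/36 = 1/(-4047) - 1*7/12 = -1/4047 - 7/12 = -3149/5396 ≈ -0.58358)
K(39, -78)/M = -234/(-3149/5396) = -234*(-5396/3149) = 1262664/3149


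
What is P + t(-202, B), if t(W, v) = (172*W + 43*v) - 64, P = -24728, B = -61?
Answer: -62159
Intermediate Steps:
t(W, v) = -64 + 43*v + 172*W (t(W, v) = (43*v + 172*W) - 64 = -64 + 43*v + 172*W)
P + t(-202, B) = -24728 + (-64 + 43*(-61) + 172*(-202)) = -24728 + (-64 - 2623 - 34744) = -24728 - 37431 = -62159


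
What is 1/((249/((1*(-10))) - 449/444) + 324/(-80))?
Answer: -1110/33257 ≈ -0.033376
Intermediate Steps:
1/((249/((1*(-10))) - 449/444) + 324/(-80)) = 1/((249/(-10) - 449*1/444) + 324*(-1/80)) = 1/((249*(-1/10) - 449/444) - 81/20) = 1/((-249/10 - 449/444) - 81/20) = 1/(-57523/2220 - 81/20) = 1/(-33257/1110) = -1110/33257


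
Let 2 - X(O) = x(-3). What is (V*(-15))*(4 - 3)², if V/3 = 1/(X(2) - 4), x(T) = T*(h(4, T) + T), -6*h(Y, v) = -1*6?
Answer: 45/8 ≈ 5.6250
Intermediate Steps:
h(Y, v) = 1 (h(Y, v) = -(-1)*6/6 = -⅙*(-6) = 1)
x(T) = T*(1 + T)
X(O) = -4 (X(O) = 2 - (-3)*(1 - 3) = 2 - (-3)*(-2) = 2 - 1*6 = 2 - 6 = -4)
V = -3/8 (V = 3/(-4 - 4) = 3/(-8) = 3*(-⅛) = -3/8 ≈ -0.37500)
(V*(-15))*(4 - 3)² = (-3/8*(-15))*(4 - 3)² = (45/8)*1² = (45/8)*1 = 45/8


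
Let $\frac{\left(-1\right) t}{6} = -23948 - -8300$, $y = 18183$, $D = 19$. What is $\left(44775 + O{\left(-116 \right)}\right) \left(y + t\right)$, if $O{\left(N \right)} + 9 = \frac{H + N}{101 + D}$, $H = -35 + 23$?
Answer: $\frac{25084254218}{5} \approx 5.0168 \cdot 10^{9}$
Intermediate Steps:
$t = 93888$ ($t = - 6 \left(-23948 - -8300\right) = - 6 \left(-23948 + 8300\right) = \left(-6\right) \left(-15648\right) = 93888$)
$H = -12$
$O{\left(N \right)} = - \frac{91}{10} + \frac{N}{120}$ ($O{\left(N \right)} = -9 + \frac{-12 + N}{101 + 19} = -9 + \frac{-12 + N}{120} = -9 + \left(-12 + N\right) \frac{1}{120} = -9 + \left(- \frac{1}{10} + \frac{N}{120}\right) = - \frac{91}{10} + \frac{N}{120}$)
$\left(44775 + O{\left(-116 \right)}\right) \left(y + t\right) = \left(44775 + \left(- \frac{91}{10} + \frac{1}{120} \left(-116\right)\right)\right) \left(18183 + 93888\right) = \left(44775 - \frac{151}{15}\right) 112071 = \frac{671474}{15} \cdot 112071 = \frac{25084254218}{5}$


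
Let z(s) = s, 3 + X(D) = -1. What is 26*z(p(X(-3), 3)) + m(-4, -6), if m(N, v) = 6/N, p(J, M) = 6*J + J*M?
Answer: -1875/2 ≈ -937.50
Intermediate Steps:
X(D) = -4 (X(D) = -3 - 1 = -4)
26*z(p(X(-3), 3)) + m(-4, -6) = 26*(-4*(6 + 3)) + 6/(-4) = 26*(-4*9) + 6*(-1/4) = 26*(-36) - 3/2 = -936 - 3/2 = -1875/2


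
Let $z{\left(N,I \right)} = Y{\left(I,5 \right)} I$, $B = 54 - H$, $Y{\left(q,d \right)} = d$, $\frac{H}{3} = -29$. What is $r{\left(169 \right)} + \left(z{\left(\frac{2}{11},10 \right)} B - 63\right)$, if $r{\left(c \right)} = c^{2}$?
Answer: $35548$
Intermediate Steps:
$H = -87$ ($H = 3 \left(-29\right) = -87$)
$B = 141$ ($B = 54 - -87 = 54 + 87 = 141$)
$z{\left(N,I \right)} = 5 I$
$r{\left(169 \right)} + \left(z{\left(\frac{2}{11},10 \right)} B - 63\right) = 169^{2} - \left(63 - 5 \cdot 10 \cdot 141\right) = 28561 + \left(50 \cdot 141 - 63\right) = 28561 + \left(7050 - 63\right) = 28561 + 6987 = 35548$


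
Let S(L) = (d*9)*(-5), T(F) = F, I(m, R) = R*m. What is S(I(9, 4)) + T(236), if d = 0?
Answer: 236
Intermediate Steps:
S(L) = 0 (S(L) = (0*9)*(-5) = 0*(-5) = 0)
S(I(9, 4)) + T(236) = 0 + 236 = 236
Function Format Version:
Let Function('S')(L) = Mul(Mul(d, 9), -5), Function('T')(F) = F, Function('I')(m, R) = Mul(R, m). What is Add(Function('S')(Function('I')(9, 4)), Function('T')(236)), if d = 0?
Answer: 236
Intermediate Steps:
Function('S')(L) = 0 (Function('S')(L) = Mul(Mul(0, 9), -5) = Mul(0, -5) = 0)
Add(Function('S')(Function('I')(9, 4)), Function('T')(236)) = Add(0, 236) = 236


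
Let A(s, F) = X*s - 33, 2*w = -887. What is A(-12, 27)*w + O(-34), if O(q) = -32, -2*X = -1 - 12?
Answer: 98393/2 ≈ 49197.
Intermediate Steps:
w = -887/2 (w = (½)*(-887) = -887/2 ≈ -443.50)
X = 13/2 (X = -(-1 - 12)/2 = -½*(-13) = 13/2 ≈ 6.5000)
A(s, F) = -33 + 13*s/2 (A(s, F) = 13*s/2 - 33 = -33 + 13*s/2)
A(-12, 27)*w + O(-34) = (-33 + (13/2)*(-12))*(-887/2) - 32 = (-33 - 78)*(-887/2) - 32 = -111*(-887/2) - 32 = 98457/2 - 32 = 98393/2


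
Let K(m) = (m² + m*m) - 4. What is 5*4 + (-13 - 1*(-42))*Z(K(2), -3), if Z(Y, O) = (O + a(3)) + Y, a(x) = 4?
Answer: 165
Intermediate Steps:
K(m) = -4 + 2*m² (K(m) = (m² + m²) - 4 = 2*m² - 4 = -4 + 2*m²)
Z(Y, O) = 4 + O + Y (Z(Y, O) = (O + 4) + Y = (4 + O) + Y = 4 + O + Y)
5*4 + (-13 - 1*(-42))*Z(K(2), -3) = 5*4 + (-13 - 1*(-42))*(4 - 3 + (-4 + 2*2²)) = 20 + (-13 + 42)*(4 - 3 + (-4 + 2*4)) = 20 + 29*(4 - 3 + (-4 + 8)) = 20 + 29*(4 - 3 + 4) = 20 + 29*5 = 20 + 145 = 165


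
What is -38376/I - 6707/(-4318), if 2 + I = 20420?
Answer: -116927/358394 ≈ -0.32625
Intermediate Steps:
I = 20418 (I = -2 + 20420 = 20418)
-38376/I - 6707/(-4318) = -38376/20418 - 6707/(-4318) = -38376*1/20418 - 6707*(-1/4318) = -156/83 + 6707/4318 = -116927/358394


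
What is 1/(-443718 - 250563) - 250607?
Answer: -173991678568/694281 ≈ -2.5061e+5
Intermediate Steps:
1/(-443718 - 250563) - 250607 = 1/(-694281) - 250607 = -1/694281 - 250607 = -173991678568/694281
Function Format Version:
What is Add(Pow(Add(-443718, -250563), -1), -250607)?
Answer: Rational(-173991678568, 694281) ≈ -2.5061e+5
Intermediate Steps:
Add(Pow(Add(-443718, -250563), -1), -250607) = Add(Pow(-694281, -1), -250607) = Add(Rational(-1, 694281), -250607) = Rational(-173991678568, 694281)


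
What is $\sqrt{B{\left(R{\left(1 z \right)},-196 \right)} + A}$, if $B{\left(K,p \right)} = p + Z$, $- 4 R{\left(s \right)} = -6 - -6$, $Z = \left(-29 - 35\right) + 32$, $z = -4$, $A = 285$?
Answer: $\sqrt{57} \approx 7.5498$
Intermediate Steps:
$Z = -32$ ($Z = -64 + 32 = -32$)
$R{\left(s \right)} = 0$ ($R{\left(s \right)} = - \frac{-6 - -6}{4} = - \frac{-6 + 6}{4} = \left(- \frac{1}{4}\right) 0 = 0$)
$B{\left(K,p \right)} = -32 + p$ ($B{\left(K,p \right)} = p - 32 = -32 + p$)
$\sqrt{B{\left(R{\left(1 z \right)},-196 \right)} + A} = \sqrt{\left(-32 - 196\right) + 285} = \sqrt{-228 + 285} = \sqrt{57}$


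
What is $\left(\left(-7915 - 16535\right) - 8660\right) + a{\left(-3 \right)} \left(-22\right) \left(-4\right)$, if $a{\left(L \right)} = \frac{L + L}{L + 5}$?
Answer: $-33374$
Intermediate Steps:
$a{\left(L \right)} = \frac{2 L}{5 + L}$
$\left(\left(-7915 - 16535\right) - 8660\right) + a{\left(-3 \right)} \left(-22\right) \left(-4\right) = \left(\left(-7915 - 16535\right) - 8660\right) + 2 \left(-3\right) \frac{1}{5 - 3} \left(-22\right) \left(-4\right) = \left(-24450 - 8660\right) + 2 \left(-3\right) \frac{1}{2} \left(-22\right) \left(-4\right) = -33110 + 2 \left(-3\right) \frac{1}{2} \left(-22\right) \left(-4\right) = -33110 + \left(-3\right) \left(-22\right) \left(-4\right) = -33110 + 66 \left(-4\right) = -33110 - 264 = -33374$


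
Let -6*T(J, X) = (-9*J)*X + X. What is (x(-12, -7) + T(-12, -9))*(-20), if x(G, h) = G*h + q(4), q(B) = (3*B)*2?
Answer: -5430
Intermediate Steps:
q(B) = 6*B
x(G, h) = 24 + G*h (x(G, h) = G*h + 6*4 = G*h + 24 = 24 + G*h)
T(J, X) = -X/6 + 3*J*X/2 (T(J, X) = -((-9*J)*X + X)/6 = -(-9*J*X + X)/6 = -(X - 9*J*X)/6 = -X/6 + 3*J*X/2)
(x(-12, -7) + T(-12, -9))*(-20) = ((24 - 12*(-7)) + (⅙)*(-9)*(-1 + 9*(-12)))*(-20) = ((24 + 84) + (⅙)*(-9)*(-1 - 108))*(-20) = (108 + (⅙)*(-9)*(-109))*(-20) = (108 + 327/2)*(-20) = (543/2)*(-20) = -5430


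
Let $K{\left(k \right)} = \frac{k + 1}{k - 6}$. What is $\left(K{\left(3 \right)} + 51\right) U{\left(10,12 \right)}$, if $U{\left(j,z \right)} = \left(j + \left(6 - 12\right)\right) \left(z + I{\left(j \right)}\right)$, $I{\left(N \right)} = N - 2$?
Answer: $\frac{11920}{3} \approx 3973.3$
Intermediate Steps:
$K{\left(k \right)} = \frac{1 + k}{-6 + k}$
$I{\left(N \right)} = -2 + N$
$U{\left(j,z \right)} = \left(-6 + j\right) \left(-2 + j + z\right)$ ($U{\left(j,z \right)} = \left(j + \left(6 - 12\right)\right) \left(z + \left(-2 + j\right)\right) = \left(j - 6\right) \left(-2 + j + z\right) = \left(-6 + j\right) \left(-2 + j + z\right)$)
$\left(K{\left(3 \right)} + 51\right) U{\left(10,12 \right)} = \left(\frac{1 + 3}{-6 + 3} + 51\right) \left(12 + 10^{2} - 80 - 72 + 10 \cdot 12\right) = \left(\frac{1}{-3} \cdot 4 + 51\right) \left(12 + 100 - 80 - 72 + 120\right) = \left(\left(- \frac{1}{3}\right) 4 + 51\right) 80 = \left(- \frac{4}{3} + 51\right) 80 = \frac{149}{3} \cdot 80 = \frac{11920}{3}$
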